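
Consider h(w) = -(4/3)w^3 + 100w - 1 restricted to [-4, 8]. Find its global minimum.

-947/3

Differentiating, h'(w) = -4w^2 + 100; whose only zero in [-4, 8] is w = 5.
Evaluating at the critical points and endpoints: h(-4) = -947/3; h(5) = 997/3; h(8) = 349/3.
The minimum over the interval is -947/3, attained at w = -4.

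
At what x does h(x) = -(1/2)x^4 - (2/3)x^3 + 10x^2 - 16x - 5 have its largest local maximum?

-4

h'(x) = -2x^3 - 2x^2 + 20x - 16. Setting h'(x) = 0 gives x ∈ {-4, 1, 2}.
Since h''(x) = -6x^2 - 4x + 20, we get h''(-4) = -60 < 0 ⇒ local maximum; h''(1) = 10 > 0 ⇒ local minimum; h''(2) = -12 < 0 ⇒ local maximum.
Thus h has its largest local maximum at x = -4, with value 401/3.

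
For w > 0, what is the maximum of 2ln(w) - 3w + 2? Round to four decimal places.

-0.8109

f'(w) = 2/w − 3 = 0 gives w = 2/3.
f''(w) = -2/w², which is negative for w > 0, so this is a local maximum.
f(2/3) = 2·ln(2/3) - 2 + 2 ≈ -0.8109.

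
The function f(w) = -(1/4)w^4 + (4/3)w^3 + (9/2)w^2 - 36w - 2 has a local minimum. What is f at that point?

f'(w) = -w^3 + 4w^2 + 9w - 36. Setting f'(w) = 0 gives w ∈ {-3, 3, 4}.
Since f''(w) = -3w^2 + 8w + 9, we get f''(-3) = -42 < 0 ⇒ local maximum; f''(3) = 6 > 0 ⇒ local minimum; f''(4) = -7 < 0 ⇒ local maximum.
Thus f has its local minimum at w = 3, with value -215/4.

-215/4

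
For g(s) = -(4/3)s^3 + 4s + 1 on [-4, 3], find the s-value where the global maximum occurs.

-4

The derivative is -4s^2 + 4, which vanishes at s = -1 and s = 1.
Compare values at every candidate in [-4, 3]: g(-4) = 211/3,  g(-1) = -5/3,  g(1) = 11/3,  g(3) = -23.
So the maximum is g(-4) = 211/3.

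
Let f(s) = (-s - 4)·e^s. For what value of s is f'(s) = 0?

Differentiating with the product rule gives f'(s) = (-s - 5)·e^s. Since e^s > 0, the only critical point is s = -5.
f''(-5) has the same sign as -1 < 0, so this is a local maximum.
f(-5) = (1)·e^(-5) ≈ 0.0067.

-5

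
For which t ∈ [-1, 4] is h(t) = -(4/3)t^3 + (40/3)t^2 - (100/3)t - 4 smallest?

5/3

h'(t) = -4t^2 + (80/3)t - 100/3, whose only zero in [-1, 4] is t = 5/3.
Candidates: h(-1) = 44; h(5/3) = -2324/81; h(4) = -28/3.
The minimum over the interval is -2324/81, attained at t = 5/3.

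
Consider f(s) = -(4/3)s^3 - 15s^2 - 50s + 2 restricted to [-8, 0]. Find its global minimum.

Differentiating, f'(s) = -4s^2 - 30s - 50; which vanishes at s = -5 and s = -5/2.
Candidates: f(-8) = 374/3,  f(-5) = 131/3,  f(-5/2) = 649/12,  f(0) = 2.
Hence the absolute minimum is 2 at s = 0.

2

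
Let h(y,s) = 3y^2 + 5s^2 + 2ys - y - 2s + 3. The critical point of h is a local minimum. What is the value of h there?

∂h/∂y = 6y + 2s - 1 = 0 and ∂h/∂s = 2y + 10s - 2 = 0, so (y, s) = (3/28, 5/28).
The Hessian has h_{yy} = 6, h_{ss} = 10, h_{ys} = 2, giving D = 56 > 0 with h_{yy} > 0, so the point is a local minimum.
h(3/28, 5/28) = 155/56.

155/56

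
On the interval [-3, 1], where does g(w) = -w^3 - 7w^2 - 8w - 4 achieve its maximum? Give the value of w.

The derivative is -3w^2 - 14w - 8, whose only zero in [-3, 1] is w = -2/3.
Evaluating at the critical points and endpoints: g(-3) = -16; g(-2/3) = -40/27; g(1) = -20.
So the maximum is g(-2/3) = -40/27.

-2/3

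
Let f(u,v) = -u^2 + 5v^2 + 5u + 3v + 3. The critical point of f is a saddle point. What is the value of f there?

∂f/∂u = -2u + 5 = 0 and ∂f/∂v = 10v + 3 = 0, so (u, v) = (5/2, -3/10).
The Hessian has f_{uu} = -2, f_{vv} = 10, f_{uv} = 0, giving D = -20 < 0, so the point is a saddle point.
f(5/2, -3/10) = 44/5.

44/5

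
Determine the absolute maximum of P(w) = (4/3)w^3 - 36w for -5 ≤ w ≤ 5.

72

P'(w) = 4w^2 - 36, which vanishes at w = -3 and w = 3.
Compare values at every candidate in [-5, 5]: P(-5) = 40/3; P(-3) = 72; P(3) = -72; P(5) = -40/3.
So the maximum is P(-3) = 72.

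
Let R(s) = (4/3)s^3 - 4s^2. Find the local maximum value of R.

0

R'(s) = 4s^2 - 8s. Setting R'(s) = 0 gives s ∈ {0, 2}.
Second-derivative test with R''(s) = 8s - 8: R''(0) = -8 < 0 ⇒ local maximum; R''(2) = 8 > 0 ⇒ local minimum.
Thus R has its local maximum at s = 0, with value 0.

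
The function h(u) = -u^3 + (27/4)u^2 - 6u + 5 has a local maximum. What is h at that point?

h'(u) = -3u^2 + (27/2)u - 6 = 0 at u = 1/2, 4.
Second-derivative test with h''(u) = -6u + 27/2: h''(1/2) = 21/2 > 0 ⇒ local minimum; h''(4) = -21/2 < 0 ⇒ local maximum.
The local maximum is h(4) = 25.

25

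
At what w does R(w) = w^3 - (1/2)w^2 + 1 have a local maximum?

0

R'(w) = 3w^2 - w. Setting R'(w) = 0 gives w ∈ {0, 1/3}.
Since R''(w) = 6w - 1, we get R''(0) = -1 < 0 ⇒ local maximum; R''(1/3) = 1 > 0 ⇒ local minimum.
Thus R has its local maximum at w = 0, with value 1.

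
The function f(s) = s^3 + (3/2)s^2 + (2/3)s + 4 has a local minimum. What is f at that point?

211/54

f'(s) = 3s^2 + 3s + 2/3. Setting f'(s) = 0 gives s ∈ {-2/3, -1/3}.
Second-derivative test with f''(s) = 6s + 3: f''(-2/3) = -1 < 0 ⇒ local maximum; f''(-1/3) = 1 > 0 ⇒ local minimum.
Thus f has its local minimum at s = -1/3, with value 211/54.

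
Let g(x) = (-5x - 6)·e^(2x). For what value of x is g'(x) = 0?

-17/10

Differentiating with the product rule gives g'(x) = (-10x - 17)·e^(2x). Since e^(2x) > 0, the only critical point is x = -17/10.
g''(-17/10) has the same sign as -10 < 0, so this is a local maximum.
g(-17/10) = (5/2)·e^(-17/5) ≈ 0.0834.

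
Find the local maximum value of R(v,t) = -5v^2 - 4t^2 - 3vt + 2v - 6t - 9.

-407/71

∂R/∂v = -10v - 3t + 2 = 0 and ∂R/∂t = -3v - 8t - 6 = 0, so (v, t) = (34/71, -66/71).
The Hessian has R_{vv} = -10, R_{tt} = -8, R_{vt} = -3, giving D = 71 > 0 with R_{vv} < 0, so the point is a local maximum.
R(34/71, -66/71) = -407/71.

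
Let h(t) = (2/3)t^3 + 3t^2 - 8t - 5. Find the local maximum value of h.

h'(t) = 2t^2 + 6t - 8 = 0 at t = -4, 1.
h''(t) = 4t + 6. h''(-4) = -10 < 0 ⇒ local maximum; h''(1) = 10 > 0 ⇒ local minimum.
The local maximum is h(-4) = 97/3.

97/3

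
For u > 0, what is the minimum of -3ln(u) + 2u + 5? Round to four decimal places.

h'(u) = -3/u + 2 = 0 gives u = 3/2.
h''(u) = 3/u², which is positive for u > 0, so this is a local minimum.
h(3/2) = -3·ln(3/2) + 3 + 5 ≈ 6.7836.

6.7836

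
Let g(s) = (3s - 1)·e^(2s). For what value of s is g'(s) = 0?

-1/6

g'(s) = 3·e^(2s) + (3s - 1)·2·e^(2s) = (6s + 1)·e^(2s). Since e^(2s) > 0, the only critical point is s = -1/6.
g''(-1/6) has the same sign as 6 > 0, so this is a local minimum.
g(-1/6) = (-3/2)·e^(-1/3) ≈ -1.0748.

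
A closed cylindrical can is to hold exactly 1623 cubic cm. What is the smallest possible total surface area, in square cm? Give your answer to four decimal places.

With radius r and height h, πr²h = 1623 so h = 1623/(πr²), and S(r) = 2πr² + 2πrh = 2πr² + 2·1623/r.
S'(r) = 4πr − 2·1623/r² = 0 ⇒ r³ = 1623/(2π), so r ≈ 6.3686 and h = 2r ≈ 12.7373.
S''(r) = 4π + 4·1623/r³ > 0, so this is the minimum; S ≈ 764.5283.

764.5283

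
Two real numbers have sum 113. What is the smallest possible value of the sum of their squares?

12769/2

With a + b = 113, a^2 + b^2 = a^2 + (113 − a)^2.
The derivative 2a − 2(113 − a) = 4a − 226 vanishes at a = 113/2; second derivative 4 > 0, a minimum.
The minimum is 2·(113/2)^2 = 12769/2.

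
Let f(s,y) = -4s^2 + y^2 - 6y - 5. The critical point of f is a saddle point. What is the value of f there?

∂f/∂s = -8s = 0 and ∂f/∂y = 2y - 6 = 0, so (s, y) = (0, 3).
The Hessian has f_{ss} = -8, f_{yy} = 2, f_{sy} = 0, giving D = -16 < 0, so the point is a saddle point.
f(0, 3) = -14.

-14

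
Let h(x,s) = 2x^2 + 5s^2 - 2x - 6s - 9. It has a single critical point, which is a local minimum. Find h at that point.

∂h/∂x = 4x - 2 = 0 and ∂h/∂s = 10s - 6 = 0, so (x, s) = (1/2, 3/5).
The Hessian has h_{xx} = 4, h_{ss} = 10, h_{xs} = 0, giving D = 40 > 0 with h_{xx} > 0, so the point is a local minimum.
h(1/2, 3/5) = -113/10.

-113/10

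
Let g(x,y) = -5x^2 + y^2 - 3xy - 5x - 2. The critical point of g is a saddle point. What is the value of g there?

-33/29

∂g/∂x = -10x - 3y - 5 = 0 and ∂g/∂y = -3x + 2y = 0, so (x, y) = (-10/29, -15/29).
The Hessian has g_{xx} = -10, g_{yy} = 2, g_{xy} = -3, giving D = -29 < 0, so the point is a saddle point.
g(-10/29, -15/29) = -33/29.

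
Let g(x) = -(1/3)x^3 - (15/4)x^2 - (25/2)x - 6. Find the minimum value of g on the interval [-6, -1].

37/12

g'(x) = -x^2 - (15/2)x - 25/2, which vanishes at x = -5 and x = -5/2.
Compare values at every candidate in [-6, -1]: g(-6) = 6,  g(-5) = 53/12,  g(-5/2) = 337/48,  g(-1) = 37/12.
Hence the absolute minimum is 37/12 at x = -1.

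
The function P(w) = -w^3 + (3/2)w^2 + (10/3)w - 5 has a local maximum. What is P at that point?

P'(w) = -3w^2 + 3w + 10/3. Setting P'(w) = 0 gives w ∈ {-2/3, 5/3}.
Since P''(w) = -6w + 3, we get P''(-2/3) = 7 > 0 ⇒ local minimum; P''(5/3) = -7 < 0 ⇒ local maximum.
So the local maximum value is P(5/3) = 5/54.

5/54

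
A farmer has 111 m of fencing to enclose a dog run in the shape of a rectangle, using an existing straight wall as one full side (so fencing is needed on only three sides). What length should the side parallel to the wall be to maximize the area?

Let the sides perpendicular to the wall have length x and the parallel side y, so 2x + y = 111 and the area is A = xy = x(111 − 2x).
A'(x) = 111 − 4x = 0 gives x = 111/4, and A''(x) = −4 < 0 confirms a maximum.
Then y = 111 − 2·111/4 = 111/2 and A = 12321/8.

111/2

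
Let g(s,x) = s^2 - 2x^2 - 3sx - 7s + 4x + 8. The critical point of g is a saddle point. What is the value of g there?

-30/17

∂g/∂s = 2s - 3x - 7 = 0 and ∂g/∂x = -3s - 4x + 4 = 0, so (s, x) = (40/17, -13/17).
The Hessian has g_{ss} = 2, g_{xx} = -4, g_{sx} = -3, giving D = -17 < 0, so the point is a saddle point.
g(40/17, -13/17) = -30/17.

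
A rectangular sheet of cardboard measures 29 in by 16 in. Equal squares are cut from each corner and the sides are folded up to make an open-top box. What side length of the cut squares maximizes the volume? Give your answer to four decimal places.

With cut size x, the volume is V(x) = x(29 − 2x)(16 − 2x) for 0 < x < 8.
V'(x) = 12x^2 − 180x + 464. Setting V'(x) = 0 gives x ≈ 3.3068 (the root in (0, 8)).
V''(x) = 24x − 180 is negative there, so this is the maximum; V ≈ 694.8503.

3.3068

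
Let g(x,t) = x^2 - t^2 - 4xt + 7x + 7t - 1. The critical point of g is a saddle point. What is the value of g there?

44/5

∂g/∂x = 2x - 4t + 7 = 0 and ∂g/∂t = -4x - 2t + 7 = 0, so (x, t) = (7/10, 21/10).
The Hessian has g_{xx} = 2, g_{tt} = -2, g_{xt} = -4, giving D = -20 < 0, so the point is a saddle point.
g(7/10, 21/10) = 44/5.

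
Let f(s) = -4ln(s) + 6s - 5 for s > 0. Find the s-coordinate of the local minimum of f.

2/3

f'(s) = -4/s + 6 = 0 gives s = 2/3.
f''(s) = 4/s², which is positive for s > 0, so this is a local minimum.
f(2/3) = -4·ln(2/3) + 4 - 5 ≈ 0.6219.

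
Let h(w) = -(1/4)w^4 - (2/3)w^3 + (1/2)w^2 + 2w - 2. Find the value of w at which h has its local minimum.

Critical points: h'(w) = -w^3 - 2w^2 + w + 2 vanishes at w = -2, -1, 1.
Second-derivative test with h''(w) = -3w^2 - 4w + 1: h''(-2) = -3 < 0 ⇒ local maximum; h''(-1) = 2 > 0 ⇒ local minimum; h''(1) = -6 < 0 ⇒ local maximum.
The local minimum is h(-1) = -37/12.

-1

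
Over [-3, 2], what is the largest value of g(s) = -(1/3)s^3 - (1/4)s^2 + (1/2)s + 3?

33/4

Differentiating, g'(s) = -s^2 - (1/2)s + 1/2; which vanishes at s = -1 and s = 1/2.
Evaluating at the critical points and endpoints: g(-3) = 33/4; g(-1) = 31/12; g(1/2) = 151/48; g(2) = 1/3.
So the maximum is g(-3) = 33/4.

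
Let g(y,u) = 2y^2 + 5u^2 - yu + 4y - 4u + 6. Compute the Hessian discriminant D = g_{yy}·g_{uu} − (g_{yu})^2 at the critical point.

39

∂g/∂y = 4y - u + 4 = 0 and ∂g/∂u = -y + 10u - 4 = 0, so (y, u) = (-12/13, 4/13).
The Hessian has g_{yy} = 4, g_{uu} = 10, g_{yu} = -1, giving D = 39 > 0 with g_{yy} > 0, so the point is a local minimum.
D = (4)·(10) − (-1)^2 = 39.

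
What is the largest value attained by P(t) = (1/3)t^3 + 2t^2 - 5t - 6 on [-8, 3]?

82/3

The derivative is t^2 + 4t - 5, which vanishes at t = -5 and t = 1.
Candidates: P(-8) = -26/3, P(-5) = 82/3, P(1) = -26/3, P(3) = 6.
The maximum over the interval is 82/3, attained at t = -5.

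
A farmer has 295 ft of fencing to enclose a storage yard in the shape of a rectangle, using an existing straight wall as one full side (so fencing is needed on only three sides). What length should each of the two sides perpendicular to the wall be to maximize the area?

Let the sides perpendicular to the wall have length x and the parallel side y, so 2x + y = 295 and the area is A = xy = x(295 − 2x).
A'(x) = 295 − 4x = 0 gives x = 295/4, and A''(x) = −4 < 0 confirms a maximum.
Then y = 295 − 2·295/4 = 295/2 and A = 87025/8.

295/4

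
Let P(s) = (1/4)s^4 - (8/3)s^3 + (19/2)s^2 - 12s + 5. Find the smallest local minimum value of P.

Critical points: P'(s) = s^3 - 8s^2 + 19s - 12 vanishes at s = 1, 3, 4.
P''(s) = 3s^2 - 16s + 19. P''(1) = 6 > 0 ⇒ local minimum; P''(3) = -2 < 0 ⇒ local maximum; P''(4) = 3 > 0 ⇒ local minimum.
The smallest local minimum is P(1) = 1/12.

1/12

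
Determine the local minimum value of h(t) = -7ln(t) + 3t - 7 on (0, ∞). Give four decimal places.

-5.9311

h'(t) = -7/t + 3 = 0 gives t = 7/3.
h''(t) = 7/t², which is positive for t > 0, so this is a local minimum.
h(7/3) = -7·ln(7/3) + 7 - 7 ≈ -5.9311.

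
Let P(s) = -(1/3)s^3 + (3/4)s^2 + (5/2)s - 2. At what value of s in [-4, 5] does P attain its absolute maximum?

-4

The derivative is -s^2 + (3/2)s + 5/2, which vanishes at s = -1 and s = 5/2.
Evaluating at the critical points and endpoints: P(-4) = 64/3; P(-1) = -41/12; P(5/2) = 179/48; P(5) = -149/12.
Hence the absolute maximum is 64/3 at s = -4.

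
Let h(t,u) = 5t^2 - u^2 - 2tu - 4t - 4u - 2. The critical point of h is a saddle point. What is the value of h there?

∂h/∂t = 10t - 2u - 4 = 0 and ∂h/∂u = -2t - 2u - 4 = 0, so (t, u) = (0, -2).
The Hessian has h_{tt} = 10, h_{uu} = -2, h_{tu} = -2, giving D = -24 < 0, so the point is a saddle point.
h(0, -2) = 2.

2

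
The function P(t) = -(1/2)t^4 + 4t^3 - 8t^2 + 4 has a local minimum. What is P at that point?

-4

Critical points: P'(t) = -2t^3 + 12t^2 - 16t vanishes at t = 0, 2, 4.
Since P''(t) = -6t^2 + 24t - 16, we get P''(0) = -16 < 0 ⇒ local maximum; P''(2) = 8 > 0 ⇒ local minimum; P''(4) = -16 < 0 ⇒ local maximum.
So the local minimum value is P(2) = -4.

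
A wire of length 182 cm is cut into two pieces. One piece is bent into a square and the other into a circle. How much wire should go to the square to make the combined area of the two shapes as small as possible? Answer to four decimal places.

101.9380

Let x be the length used for the square. Square side x/4; circle radius (182−x)/(2π).
A(x) = (x/4)² + π·((182−x)/(2π))² = x²/16 + (182−x)²/(4π) for 0 ≤ x ≤ 182. A'(x) = x/8 − (182−x)/(2π) = 0 gives x = 4·182/(π+4) ≈ 101.9380.
A'' = 1/8 + 1/(2π) > 0, so this gives the minimum combined area; x ≈ 101.9380 cm to the square.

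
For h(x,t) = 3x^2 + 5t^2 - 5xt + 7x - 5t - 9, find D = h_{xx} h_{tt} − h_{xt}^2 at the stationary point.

∂h/∂x = 6x - 5t + 7 = 0 and ∂h/∂t = -5x + 10t - 5 = 0, so (x, t) = (-9/7, -1/7).
The Hessian has h_{xx} = 6, h_{tt} = 10, h_{xt} = -5, giving D = 35 > 0 with h_{xx} > 0, so the point is a local minimum.
D = (6)·(10) − (-5)^2 = 35.

35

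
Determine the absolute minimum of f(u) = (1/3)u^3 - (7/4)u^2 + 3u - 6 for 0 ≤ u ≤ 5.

-6

f'(u) = u^2 - (7/2)u + 3, which vanishes at u = 3/2 and u = 2.
Candidates: f(0) = -6; f(3/2) = -69/16; f(2) = -13/3; f(5) = 83/12.
The minimum over the interval is -6, attained at u = 0.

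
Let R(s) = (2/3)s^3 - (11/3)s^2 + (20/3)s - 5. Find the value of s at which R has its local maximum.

5/3

Critical points: R'(s) = 2s^2 - (22/3)s + 20/3 vanishes at s = 5/3, 2.
Since R''(s) = 4s - 22/3, we get R''(5/3) = -2/3 < 0 ⇒ local maximum; R''(2) = 2/3 > 0 ⇒ local minimum.
The local maximum is R(5/3) = -80/81.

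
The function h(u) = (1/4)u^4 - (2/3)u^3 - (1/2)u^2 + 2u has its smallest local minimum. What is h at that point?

h'(u) = u^3 - 2u^2 - u + 2. Setting h'(u) = 0 gives u ∈ {-1, 1, 2}.
h''(u) = 3u^2 - 4u - 1. h''(-1) = 6 > 0 ⇒ local minimum; h''(1) = -2 < 0 ⇒ local maximum; h''(2) = 3 > 0 ⇒ local minimum.
So the smallest local minimum value is h(-1) = -19/12.

-19/12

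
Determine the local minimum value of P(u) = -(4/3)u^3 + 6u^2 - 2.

-2

P'(u) = -4u^2 + 12u. Setting P'(u) = 0 gives u ∈ {0, 3}.
P''(u) = -8u + 12. P''(0) = 12 > 0 ⇒ local minimum; P''(3) = -12 < 0 ⇒ local maximum.
So the local minimum value is P(0) = -2.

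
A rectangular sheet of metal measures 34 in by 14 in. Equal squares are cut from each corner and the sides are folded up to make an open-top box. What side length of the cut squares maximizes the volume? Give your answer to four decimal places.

With cut size x, the volume is V(x) = x(34 − 2x)(14 − 2x) for 0 < x < 7.
V'(x) = 12x^2 − 192x + 476. Setting V'(x) = 0 gives x ≈ 3.0671 (the root in (0, 7)).
V''(x) = 24x − 192 is negative there, so this is the maximum; V ≈ 672.2679.

3.0671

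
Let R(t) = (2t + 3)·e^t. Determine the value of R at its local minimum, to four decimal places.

Differentiating with the product rule gives R'(t) = (2t + 5)·e^t. Since e^t > 0, the only critical point is t = -5/2.
R''(-5/2) has the same sign as 2 > 0, so this is a local minimum.
R(-5/2) = (-2)·e^(-5/2) ≈ -0.1642.

-0.1642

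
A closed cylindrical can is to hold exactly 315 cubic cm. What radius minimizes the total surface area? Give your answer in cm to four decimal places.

With radius r and height h, πr²h = 315 so h = 315/(πr²), and S(r) = 2πr² + 2πrh = 2πr² + 2·315/r.
S'(r) = 4πr − 2·315/r² = 0 ⇒ r³ = 315/(2π), so r ≈ 3.6873 and h = 2r ≈ 7.3746.
S''(r) = 4π + 4·315/r³ > 0, so this is the minimum; S ≈ 256.2841.

3.6873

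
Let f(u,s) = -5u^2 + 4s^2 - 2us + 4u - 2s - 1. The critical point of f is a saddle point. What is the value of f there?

∂f/∂u = -10u - 2s + 4 = 0 and ∂f/∂s = -2u + 8s - 2 = 0, so (u, s) = (1/3, 1/3).
The Hessian has f_{uu} = -10, f_{ss} = 8, f_{us} = -2, giving D = -84 < 0, so the point is a saddle point.
f(1/3, 1/3) = -2/3.

-2/3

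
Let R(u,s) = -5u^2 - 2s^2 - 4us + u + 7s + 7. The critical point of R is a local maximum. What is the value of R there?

∂R/∂u = -10u - 4s + 1 = 0 and ∂R/∂s = -4u - 4s + 7 = 0, so (u, s) = (-1, 11/4).
The Hessian has R_{uu} = -10, R_{ss} = -4, R_{us} = -4, giving D = 24 > 0 with R_{uu} < 0, so the point is a local maximum.
R(-1, 11/4) = 129/8.

129/8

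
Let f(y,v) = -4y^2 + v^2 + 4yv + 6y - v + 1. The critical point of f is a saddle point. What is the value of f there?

∂f/∂y = -8y + 4v + 6 = 0 and ∂f/∂v = 4y + 2v - 1 = 0, so (y, v) = (1/2, -1/2).
The Hessian has f_{yy} = -8, f_{vv} = 2, f_{yv} = 4, giving D = -32 < 0, so the point is a saddle point.
f(1/2, -1/2) = 11/4.

11/4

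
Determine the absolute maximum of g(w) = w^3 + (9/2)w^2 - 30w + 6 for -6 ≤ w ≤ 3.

Differentiating, g'(w) = 3w^2 + 9w - 30; which vanishes at w = -5 and w = 2.
Candidates: g(-6) = 132,  g(-5) = 287/2,  g(2) = -28,  g(3) = -33/2.
So the maximum is g(-5) = 287/2.

287/2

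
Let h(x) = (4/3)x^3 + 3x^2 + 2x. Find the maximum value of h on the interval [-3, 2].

80/3

The derivative is 4x^2 + 6x + 2, which vanishes at x = -1 and x = -1/2.
Compare values at every candidate in [-3, 2]: h(-3) = -15,  h(-1) = -1/3,  h(-1/2) = -5/12,  h(2) = 80/3.
Hence the absolute maximum is 80/3 at x = 2.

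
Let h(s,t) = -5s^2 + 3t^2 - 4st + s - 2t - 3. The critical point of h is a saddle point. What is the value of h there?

∂h/∂s = -10s - 4t + 1 = 0 and ∂h/∂t = -4s + 6t - 2 = 0, so (s, t) = (-1/38, 6/19).
The Hessian has h_{ss} = -10, h_{tt} = 6, h_{st} = -4, giving D = -76 < 0, so the point is a saddle point.
h(-1/38, 6/19) = -253/76.

-253/76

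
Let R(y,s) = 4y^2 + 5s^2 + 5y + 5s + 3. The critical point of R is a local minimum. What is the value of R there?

3/16

∂R/∂y = 8y + 5 = 0 and ∂R/∂s = 10s + 5 = 0, so (y, s) = (-5/8, -1/2).
The Hessian has R_{yy} = 8, R_{ss} = 10, R_{ys} = 0, giving D = 80 > 0 with R_{yy} > 0, so the point is a local minimum.
R(-5/8, -1/2) = 3/16.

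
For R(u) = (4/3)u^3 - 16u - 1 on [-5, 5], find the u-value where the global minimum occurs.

-5

The derivative is 4u^2 - 16, which vanishes at u = -2 and u = 2.
Candidates: R(-5) = -263/3; R(-2) = 61/3; R(2) = -67/3; R(5) = 257/3.
So the minimum is R(-5) = -263/3.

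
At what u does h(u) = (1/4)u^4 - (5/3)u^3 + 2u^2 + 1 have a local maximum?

h'(u) = u^3 - 5u^2 + 4u = 0 at u = 0, 1, 4.
Since h''(u) = 3u^2 - 10u + 4, we get h''(0) = 4 > 0 ⇒ local minimum; h''(1) = -3 < 0 ⇒ local maximum; h''(4) = 12 > 0 ⇒ local minimum.
So the local maximum value is h(1) = 19/12.

1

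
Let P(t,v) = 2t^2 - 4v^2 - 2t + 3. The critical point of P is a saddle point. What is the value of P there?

5/2

∂P/∂t = 4t - 2 = 0 and ∂P/∂v = -8v = 0, so (t, v) = (1/2, 0).
The Hessian has P_{tt} = 4, P_{vv} = -8, P_{tv} = 0, giving D = -32 < 0, so the point is a saddle point.
P(1/2, 0) = 5/2.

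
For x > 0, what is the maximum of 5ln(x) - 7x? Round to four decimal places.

h'(x) = 5/x − 7 = 0 gives x = 5/7.
h''(x) = -5/x², which is negative for x > 0, so this is a local maximum.
h(5/7) = 5·ln(5/7) - 5 ≈ -6.6824.

-6.6824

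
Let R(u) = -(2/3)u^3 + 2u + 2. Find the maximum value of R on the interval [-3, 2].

14

The derivative is -2u^2 + 2, which vanishes at u = -1 and u = 1.
Candidates: R(-3) = 14; R(-1) = 2/3; R(1) = 10/3; R(2) = 2/3.
So the maximum is R(-3) = 14.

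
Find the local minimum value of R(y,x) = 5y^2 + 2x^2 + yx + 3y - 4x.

∂R/∂y = 10y + x + 3 = 0 and ∂R/∂x = y + 4x - 4 = 0, so (y, x) = (-16/39, 43/39).
The Hessian has R_{yy} = 10, R_{xx} = 4, R_{yx} = 1, giving D = 39 > 0 with R_{yy} > 0, so the point is a local minimum.
R(-16/39, 43/39) = -110/39.

-110/39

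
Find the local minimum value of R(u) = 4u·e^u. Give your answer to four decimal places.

-1.4715

R'(u) = 4·e^u + (4u)·1·e^u = (4u + 4)·e^u. Since e^u > 0, the only critical point is u = -1.
R''(-1) has the same sign as 4 > 0, so this is a local minimum.
R(-1) = (-4)·e^(-1) ≈ -1.4715.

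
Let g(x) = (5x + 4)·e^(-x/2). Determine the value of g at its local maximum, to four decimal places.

5.4881

Differentiating with the product rule gives g'(x) = (-(5/2)x + 3)·e^(-x/2). Since e^(-x/2) > 0, the only critical point is x = 6/5.
g''(6/5) has the same sign as -5/2 < 0, so this is a local maximum.
g(6/5) = (10)·e^(-3/5) ≈ 5.4881.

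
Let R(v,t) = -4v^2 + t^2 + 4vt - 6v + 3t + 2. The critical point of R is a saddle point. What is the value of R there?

∂R/∂v = -8v + 4t - 6 = 0 and ∂R/∂t = 4v + 2t + 3 = 0, so (v, t) = (-3/4, 0).
The Hessian has R_{vv} = -8, R_{tt} = 2, R_{vt} = 4, giving D = -32 < 0, so the point is a saddle point.
R(-3/4, 0) = 17/4.

17/4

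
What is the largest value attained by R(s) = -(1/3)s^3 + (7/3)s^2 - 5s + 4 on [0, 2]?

R'(s) = -s^2 + (14/3)s - 5, whose only zero in [0, 2] is s = 5/3.
Compare values at every candidate in [0, 2]: R(0) = 4, R(5/3) = 49/81, R(2) = 2/3.
Hence the absolute maximum is 4 at s = 0.

4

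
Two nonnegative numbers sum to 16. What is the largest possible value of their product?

With x + y = 16, the product is P(x) = x(16 − x).
P'(x) = 16 − 2x = 0 gives x = 8; P'' = −2 < 0, so this is the maximum.
P = 8·8 = 64.

64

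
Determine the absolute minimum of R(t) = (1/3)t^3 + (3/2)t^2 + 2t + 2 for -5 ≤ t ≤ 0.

-73/6

Differentiating, R'(t) = t^2 + 3t + 2; which vanishes at t = -2 and t = -1.
Compare values at every candidate in [-5, 0]: R(-5) = -73/6, R(-2) = 4/3, R(-1) = 7/6, R(0) = 2.
Hence the absolute minimum is -73/6 at t = -5.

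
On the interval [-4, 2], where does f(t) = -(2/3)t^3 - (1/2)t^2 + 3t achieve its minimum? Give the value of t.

-3/2

Differentiating, f'(t) = -2t^2 - t + 3; which vanishes at t = -3/2 and t = 1.
Compare values at every candidate in [-4, 2]: f(-4) = 68/3, f(-3/2) = -27/8, f(1) = 11/6, f(2) = -4/3.
Hence the absolute minimum is -27/8 at t = -3/2.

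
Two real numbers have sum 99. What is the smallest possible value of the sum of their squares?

9801/2

With a + b = 99, a^2 + b^2 = a^2 + (99 − a)^2.
The derivative 2a − 2(99 − a) = 4a − 198 vanishes at a = 99/2; second derivative 4 > 0, a minimum.
The minimum is 2·(99/2)^2 = 9801/2.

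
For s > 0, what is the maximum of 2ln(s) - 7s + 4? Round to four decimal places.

g'(s) = 2/s − 7 = 0 gives s = 2/7.
g''(s) = -2/s², which is negative for s > 0, so this is a local maximum.
g(2/7) = 2·ln(2/7) - 2 + 4 ≈ -0.5055.

-0.5055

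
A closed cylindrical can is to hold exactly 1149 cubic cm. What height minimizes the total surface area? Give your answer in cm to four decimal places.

11.3521

With radius r and height h, πr²h = 1149 so h = 1149/(πr²), and S(r) = 2πr² + 2πrh = 2πr² + 2·1149/r.
S'(r) = 4πr − 2·1149/r² = 0 ⇒ r³ = 1149/(2π), so r ≈ 5.6761 and h = 2r ≈ 11.3521.
S''(r) = 4π + 4·1149/r³ > 0, so this is the minimum; S ≈ 607.2878.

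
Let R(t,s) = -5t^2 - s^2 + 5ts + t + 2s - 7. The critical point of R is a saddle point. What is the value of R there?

-66/5

∂R/∂t = -10t + 5s + 1 = 0 and ∂R/∂s = 5t - 2s + 2 = 0, so (t, s) = (-12/5, -5).
The Hessian has R_{tt} = -10, R_{ss} = -2, R_{ts} = 5, giving D = -5 < 0, so the point is a saddle point.
R(-12/5, -5) = -66/5.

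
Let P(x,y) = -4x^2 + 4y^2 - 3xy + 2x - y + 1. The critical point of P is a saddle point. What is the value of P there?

∂P/∂x = -8x - 3y + 2 = 0 and ∂P/∂y = -3x + 8y - 1 = 0, so (x, y) = (13/73, 14/73).
The Hessian has P_{xx} = -8, P_{yy} = 8, P_{xy} = -3, giving D = -73 < 0, so the point is a saddle point.
P(13/73, 14/73) = 79/73.

79/73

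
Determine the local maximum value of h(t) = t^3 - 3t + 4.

6

h'(t) = 3t^2 - 3. Setting h'(t) = 0 gives t ∈ {-1, 1}.
Second-derivative test with h''(t) = 6t: h''(-1) = -6 < 0 ⇒ local maximum; h''(1) = 6 > 0 ⇒ local minimum.
So the local maximum value is h(-1) = 6.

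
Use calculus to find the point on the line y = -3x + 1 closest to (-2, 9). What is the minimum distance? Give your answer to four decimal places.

Minimize D(x)^2 = (x + 2)^2 + (-3x - 8)^2.
d/dx[D^2] = 2(x + 2) + 2·(-3)·(-3x - 8) = 0 ⇒ x = -13/5.
Then y = 44/5 and the distance is √(2/5) ≈ 0.6325.

0.6325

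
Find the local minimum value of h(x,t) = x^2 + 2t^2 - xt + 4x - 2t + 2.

∂h/∂x = 2x - t + 4 = 0 and ∂h/∂t = -x + 4t - 2 = 0, so (x, t) = (-2, 0).
The Hessian has h_{xx} = 2, h_{tt} = 4, h_{xt} = -1, giving D = 7 > 0 with h_{xx} > 0, so the point is a local minimum.
h(-2, 0) = -2.

-2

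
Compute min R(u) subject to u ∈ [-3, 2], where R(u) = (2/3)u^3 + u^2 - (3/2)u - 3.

Differentiating, R'(u) = 2u^2 + 2u - 3/2; which vanishes at u = -3/2 and u = 1/2.
Compare values at every candidate in [-3, 2]: R(-3) = -15/2; R(-3/2) = -3/4; R(1/2) = -41/12; R(2) = 10/3.
So the minimum is R(-3) = -15/2.

-15/2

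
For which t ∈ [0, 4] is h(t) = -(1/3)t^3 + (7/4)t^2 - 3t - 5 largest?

0

Differentiating, h'(t) = -t^2 + (7/2)t - 3; which vanishes at t = 3/2 and t = 2.
Evaluating at the critical points and endpoints: h(0) = -5, h(3/2) = -107/16, h(2) = -20/3, h(4) = -31/3.
Hence the absolute maximum is -5 at t = 0.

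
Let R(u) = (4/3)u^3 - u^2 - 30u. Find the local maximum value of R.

575/12

R'(u) = 4u^2 - 2u - 30 = 0 at u = -5/2, 3.
Since R''(u) = 8u - 2, we get R''(-5/2) = -22 < 0 ⇒ local maximum; R''(3) = 22 > 0 ⇒ local minimum.
The local maximum is R(-5/2) = 575/12.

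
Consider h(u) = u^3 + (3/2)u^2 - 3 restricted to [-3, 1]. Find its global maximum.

-1/2

h'(u) = 3u^2 + 3u, which vanishes at u = -1 and u = 0.
Evaluating at the critical points and endpoints: h(-3) = -33/2, h(-1) = -5/2, h(0) = -3, h(1) = -1/2.
Hence the absolute maximum is -1/2 at u = 1.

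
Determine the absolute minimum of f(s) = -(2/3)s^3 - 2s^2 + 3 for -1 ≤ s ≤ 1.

1/3

f'(s) = -2s^2 - 4s, whose only zero in [-1, 1] is s = 0.
Compare values at every candidate in [-1, 1]: f(-1) = 5/3,  f(0) = 3,  f(1) = 1/3.
The minimum over the interval is 1/3, attained at s = 1.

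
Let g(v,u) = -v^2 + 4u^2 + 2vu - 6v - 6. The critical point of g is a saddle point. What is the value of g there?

∂g/∂v = -2v + 2u - 6 = 0 and ∂g/∂u = 2v + 8u = 0, so (v, u) = (-12/5, 3/5).
The Hessian has g_{vv} = -2, g_{uu} = 8, g_{vu} = 2, giving D = -20 < 0, so the point is a saddle point.
g(-12/5, 3/5) = 6/5.

6/5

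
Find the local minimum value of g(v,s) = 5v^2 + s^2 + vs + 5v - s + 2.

∂g/∂v = 10v + s + 5 = 0 and ∂g/∂s = v + 2s - 1 = 0, so (v, s) = (-11/19, 15/19).
The Hessian has g_{vv} = 10, g_{ss} = 2, g_{vs} = 1, giving D = 19 > 0 with g_{vv} > 0, so the point is a local minimum.
g(-11/19, 15/19) = 3/19.

3/19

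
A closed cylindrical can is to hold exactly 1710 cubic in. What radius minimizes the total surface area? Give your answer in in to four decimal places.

With radius r and height h, πr²h = 1710 so h = 1710/(πr²), and S(r) = 2πr² + 2πrh = 2πr² + 2·1710/r.
S'(r) = 4πr − 2·1710/r² = 0 ⇒ r³ = 1710/(2π), so r ≈ 6.4805 and h = 2r ≈ 12.9609.
S''(r) = 4π + 4·1710/r³ > 0, so this is the minimum; S ≈ 791.6112.

6.4805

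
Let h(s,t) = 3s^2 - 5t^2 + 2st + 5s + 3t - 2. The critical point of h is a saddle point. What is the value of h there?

∂h/∂s = 6s + 2t + 5 = 0 and ∂h/∂t = 2s - 10t + 3 = 0, so (s, t) = (-7/8, 1/8).
The Hessian has h_{ss} = 6, h_{tt} = -10, h_{st} = 2, giving D = -64 < 0, so the point is a saddle point.
h(-7/8, 1/8) = -4.

-4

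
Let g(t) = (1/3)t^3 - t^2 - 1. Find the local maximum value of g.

Critical points: g'(t) = t^2 - 2t vanishes at t = 0, 2.
Second-derivative test with g''(t) = 2t - 2: g''(0) = -2 < 0 ⇒ local maximum; g''(2) = 2 > 0 ⇒ local minimum.
Thus g has its local maximum at t = 0, with value -1.

-1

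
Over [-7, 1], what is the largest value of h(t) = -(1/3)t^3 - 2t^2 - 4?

37/3

The derivative is -t^2 - 4t, which vanishes at t = -4 and t = 0.
Compare values at every candidate in [-7, 1]: h(-7) = 37/3, h(-4) = -44/3, h(0) = -4, h(1) = -19/3.
So the maximum is h(-7) = 37/3.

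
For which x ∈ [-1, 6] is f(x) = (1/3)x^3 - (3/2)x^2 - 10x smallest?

f'(x) = x^2 - 3x - 10, whose only zero in [-1, 6] is x = 5.
Evaluating at the critical points and endpoints: f(-1) = 49/6, f(5) = -275/6, f(6) = -42.
The minimum over the interval is -275/6, attained at x = 5.

5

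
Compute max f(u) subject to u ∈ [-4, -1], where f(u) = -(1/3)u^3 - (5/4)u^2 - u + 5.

f'(u) = -u^2 - (5/2)u - 1, whose only zero in [-4, -1] is u = -2.
Compare values at every candidate in [-4, -1]: f(-4) = 31/3; f(-2) = 14/3; f(-1) = 61/12.
So the maximum is f(-4) = 31/3.

31/3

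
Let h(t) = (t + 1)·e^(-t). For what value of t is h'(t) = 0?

0

By the product rule, h'(t) = (-t)·e^(-t). Since e^(-t) > 0, the only critical point is t = 0.
h''(0) has the same sign as -1 < 0, so this is a local maximum.
h(0) = (1)·e^(0) ≈ 1.0000.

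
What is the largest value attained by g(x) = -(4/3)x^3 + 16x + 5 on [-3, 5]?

g'(x) = -4x^2 + 16, which vanishes at x = -2 and x = 2.
Candidates: g(-3) = -7,  g(-2) = -49/3,  g(2) = 79/3,  g(5) = -245/3.
The maximum over the interval is 79/3, attained at x = 2.

79/3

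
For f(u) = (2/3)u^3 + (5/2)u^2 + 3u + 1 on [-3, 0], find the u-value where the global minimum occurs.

-3

Differentiating, f'(u) = 2u^2 + 5u + 3; which vanishes at u = -3/2 and u = -1.
Evaluating at the critical points and endpoints: f(-3) = -7/2; f(-3/2) = -1/8; f(-1) = -1/6; f(0) = 1.
Hence the absolute minimum is -7/2 at u = -3.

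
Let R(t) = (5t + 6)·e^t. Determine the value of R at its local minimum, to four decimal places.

-0.5540

R'(t) = 5·e^t + (5t + 6)·1·e^t = (5t + 11)·e^t. Since e^t > 0, the only critical point is t = -11/5.
R''(-11/5) has the same sign as 5 > 0, so this is a local minimum.
R(-11/5) = (-5)·e^(-11/5) ≈ -0.5540.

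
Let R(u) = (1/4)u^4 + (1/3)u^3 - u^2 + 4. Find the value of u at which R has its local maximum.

R'(u) = u^3 + u^2 - 2u. Setting R'(u) = 0 gives u ∈ {-2, 0, 1}.
R''(u) = 3u^2 + 2u - 2. R''(-2) = 6 > 0 ⇒ local minimum; R''(0) = -2 < 0 ⇒ local maximum; R''(1) = 3 > 0 ⇒ local minimum.
So the local maximum value is R(0) = 4.

0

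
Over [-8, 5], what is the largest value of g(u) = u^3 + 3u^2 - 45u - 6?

Differentiating, g'(u) = 3u^2 + 6u - 45; which vanishes at u = -5 and u = 3.
Compare values at every candidate in [-8, 5]: g(-8) = 34,  g(-5) = 169,  g(3) = -87,  g(5) = -31.
So the maximum is g(-5) = 169.

169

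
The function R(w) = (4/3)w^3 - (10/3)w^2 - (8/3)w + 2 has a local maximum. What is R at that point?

R'(w) = 4w^2 - (20/3)w - 8/3 = 0 at w = -1/3, 2.
R''(w) = 8w - 20/3. R''(-1/3) = -28/3 < 0 ⇒ local maximum; R''(2) = 28/3 > 0 ⇒ local minimum.
So the local maximum value is R(-1/3) = 200/81.

200/81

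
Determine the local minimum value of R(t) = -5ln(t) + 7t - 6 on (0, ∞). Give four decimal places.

R'(t) = -5/t + 7 = 0 gives t = 5/7.
R''(t) = 5/t², which is positive for t > 0, so this is a local minimum.
R(5/7) = -5·ln(5/7) + 5 - 6 ≈ 0.6824.

0.6824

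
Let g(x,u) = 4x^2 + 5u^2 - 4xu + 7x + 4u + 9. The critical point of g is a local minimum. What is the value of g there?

155/64

∂g/∂x = 8x - 4u + 7 = 0 and ∂g/∂u = -4x + 10u + 4 = 0, so (x, u) = (-43/32, -15/16).
The Hessian has g_{xx} = 8, g_{uu} = 10, g_{xu} = -4, giving D = 64 > 0 with g_{xx} > 0, so the point is a local minimum.
g(-43/32, -15/16) = 155/64.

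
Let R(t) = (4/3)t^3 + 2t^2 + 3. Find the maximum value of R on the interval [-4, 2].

Differentiating, R'(t) = 4t^2 + 4t; which vanishes at t = -1 and t = 0.
Compare values at every candidate in [-4, 2]: R(-4) = -151/3,  R(-1) = 11/3,  R(0) = 3,  R(2) = 65/3.
Hence the absolute maximum is 65/3 at t = 2.

65/3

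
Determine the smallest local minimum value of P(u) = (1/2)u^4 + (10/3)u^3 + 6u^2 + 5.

Critical points: P'(u) = 2u^3 + 10u^2 + 12u vanishes at u = -3, -2, 0.
Second-derivative test with P''(u) = 6u^2 + 20u + 12: P''(-3) = 6 > 0 ⇒ local minimum; P''(-2) = -4 < 0 ⇒ local maximum; P''(0) = 12 > 0 ⇒ local minimum.
The smallest local minimum is P(0) = 5.

5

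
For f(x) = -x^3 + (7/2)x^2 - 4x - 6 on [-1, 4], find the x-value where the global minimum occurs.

Differentiating, f'(x) = -3x^2 + 7x - 4; which vanishes at x = 1 and x = 4/3.
Candidates: f(-1) = 5/2,  f(1) = -15/2,  f(4/3) = -202/27,  f(4) = -30.
Hence the absolute minimum is -30 at x = 4.

4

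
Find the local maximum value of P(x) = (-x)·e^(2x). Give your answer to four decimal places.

0.1839

Differentiating with the product rule gives P'(x) = (-2x - 1)·e^(2x). Since e^(2x) > 0, the only critical point is x = -1/2.
P''(-1/2) has the same sign as -2 < 0, so this is a local maximum.
P(-1/2) = (1/2)·e^(-1) ≈ 0.1839.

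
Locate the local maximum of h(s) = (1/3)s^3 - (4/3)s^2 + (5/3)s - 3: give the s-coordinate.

1

h'(s) = s^2 - (8/3)s + 5/3 = 0 at s = 1, 5/3.
Second-derivative test with h''(s) = 2s - 8/3: h''(1) = -2/3 < 0 ⇒ local maximum; h''(5/3) = 2/3 > 0 ⇒ local minimum.
The local maximum is h(1) = -7/3.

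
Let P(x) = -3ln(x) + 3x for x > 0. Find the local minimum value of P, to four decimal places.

3.0000

P'(x) = -3/x + 3 = 0 gives x = 1.
P''(x) = 3/x², which is positive for x > 0, so this is a local minimum.
P(1) = -3·ln(1) + 3 ≈ 3.0000.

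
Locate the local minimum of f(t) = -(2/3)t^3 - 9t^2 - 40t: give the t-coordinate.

Critical points: f'(t) = -2t^2 - 18t - 40 vanishes at t = -5, -4.
Second-derivative test with f''(t) = -4t - 18: f''(-5) = 2 > 0 ⇒ local minimum; f''(-4) = -2 < 0 ⇒ local maximum.
The local minimum is f(-5) = 175/3.

-5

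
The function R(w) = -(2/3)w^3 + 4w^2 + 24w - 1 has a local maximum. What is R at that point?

143

R'(w) = -2w^2 + 8w + 24 = 0 at w = -2, 6.
Since R''(w) = -4w + 8, we get R''(-2) = 16 > 0 ⇒ local minimum; R''(6) = -16 < 0 ⇒ local maximum.
The local maximum is R(6) = 143.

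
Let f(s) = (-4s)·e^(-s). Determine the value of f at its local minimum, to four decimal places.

-1.4715

By the product rule, f'(s) = (4s - 4)·e^(-s). Since e^(-s) > 0, the only critical point is s = 1.
f''(1) has the same sign as 4 > 0, so this is a local minimum.
f(1) = (-4)·e^(-1) ≈ -1.4715.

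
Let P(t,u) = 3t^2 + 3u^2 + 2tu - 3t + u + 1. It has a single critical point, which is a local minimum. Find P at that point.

-1/8

∂P/∂t = 6t + 2u - 3 = 0 and ∂P/∂u = 2t + 6u + 1 = 0, so (t, u) = (5/8, -3/8).
The Hessian has P_{tt} = 6, P_{uu} = 6, P_{tu} = 2, giving D = 32 > 0 with P_{tt} > 0, so the point is a local minimum.
P(5/8, -3/8) = -1/8.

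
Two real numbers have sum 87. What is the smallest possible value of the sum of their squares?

7569/2

With a + b = 87, a^2 + b^2 = a^2 + (87 − a)^2.
The derivative 2a − 2(87 − a) = 4a − 174 vanishes at a = 87/2; second derivative 4 > 0, a minimum.
The minimum is 2·(87/2)^2 = 7569/2.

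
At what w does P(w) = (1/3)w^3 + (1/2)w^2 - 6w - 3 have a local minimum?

P'(w) = w^2 + w - 6 = 0 at w = -3, 2.
Second-derivative test with P''(w) = 2w + 1: P''(-3) = -5 < 0 ⇒ local maximum; P''(2) = 5 > 0 ⇒ local minimum.
So the local minimum value is P(2) = -31/3.

2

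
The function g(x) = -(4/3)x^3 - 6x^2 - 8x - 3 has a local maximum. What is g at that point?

1/3

g'(x) = -4x^2 - 12x - 8. Setting g'(x) = 0 gives x ∈ {-2, -1}.
Since g''(x) = -8x - 12, we get g''(-2) = 4 > 0 ⇒ local minimum; g''(-1) = -4 < 0 ⇒ local maximum.
Thus g has its local maximum at x = -1, with value 1/3.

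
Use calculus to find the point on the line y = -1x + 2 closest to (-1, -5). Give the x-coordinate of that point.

3

Minimize D(x)^2 = (x + 1)^2 + (-x + 7)^2.
d/dx[D^2] = 2(x + 1) + 2·(-1)·(-x + 7) = 0 ⇒ x = 3.
Then y = -1 and the distance is √(32) ≈ 5.6569.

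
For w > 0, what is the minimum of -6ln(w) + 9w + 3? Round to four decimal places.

f'(w) = -6/w + 9 = 0 gives w = 2/3.
f''(w) = 6/w², which is positive for w > 0, so this is a local minimum.
f(2/3) = -6·ln(2/3) + 6 + 3 ≈ 11.4328.

11.4328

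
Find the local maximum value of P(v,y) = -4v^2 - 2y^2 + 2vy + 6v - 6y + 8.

∂P/∂v = -8v + 2y + 6 = 0 and ∂P/∂y = 2v - 4y - 6 = 0, so (v, y) = (3/7, -9/7).
The Hessian has P_{vv} = -8, P_{yy} = -4, P_{vy} = 2, giving D = 28 > 0 with P_{vv} < 0, so the point is a local maximum.
P(3/7, -9/7) = 92/7.

92/7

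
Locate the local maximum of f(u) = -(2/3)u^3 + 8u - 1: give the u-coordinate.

2

Critical points: f'(u) = -2u^2 + 8 vanishes at u = -2, 2.
Since f''(u) = -4u, we get f''(-2) = 8 > 0 ⇒ local minimum; f''(2) = -8 < 0 ⇒ local maximum.
So the local maximum value is f(2) = 29/3.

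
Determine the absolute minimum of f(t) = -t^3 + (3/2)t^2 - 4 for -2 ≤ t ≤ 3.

-35/2

f'(t) = -3t^2 + 3t, which vanishes at t = 0 and t = 1.
Evaluating at the critical points and endpoints: f(-2) = 10, f(0) = -4, f(1) = -7/2, f(3) = -35/2.
Hence the absolute minimum is -35/2 at t = 3.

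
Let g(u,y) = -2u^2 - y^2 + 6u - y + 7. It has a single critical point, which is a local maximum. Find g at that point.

∂g/∂u = -4u + 6 = 0 and ∂g/∂y = -2y - 1 = 0, so (u, y) = (3/2, -1/2).
The Hessian has g_{uu} = -4, g_{yy} = -2, g_{uy} = 0, giving D = 8 > 0 with g_{uu} < 0, so the point is a local maximum.
g(3/2, -1/2) = 47/4.

47/4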